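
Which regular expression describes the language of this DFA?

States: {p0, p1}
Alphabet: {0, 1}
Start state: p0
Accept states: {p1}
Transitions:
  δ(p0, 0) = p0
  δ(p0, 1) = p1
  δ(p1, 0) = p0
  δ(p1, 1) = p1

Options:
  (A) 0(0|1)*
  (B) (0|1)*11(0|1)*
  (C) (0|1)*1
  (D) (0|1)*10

Check each option against the DFA on short strings; one disagreement eliminates an option:
  (A) 0(0|1)*: on '0' the DFA goes p0 → p0 and rejects (p0 ∉ Accept), but the regex matches it → eliminate
  (B) (0|1)*11(0|1)*: on '1' the DFA goes p0 → p1 and accepts (p1 ∈ Accept), but the regex does not match it → eliminate
  (C) (0|1)*1: agrees with the DFA on every string of length ≤ 6
  (D) (0|1)*10: on '1' the DFA goes p0 → p1 and accepts (p1 ∈ Accept), but the regex does not match it → eliminate
Only (C) is consistent with the DFA.
(C) (0|1)*1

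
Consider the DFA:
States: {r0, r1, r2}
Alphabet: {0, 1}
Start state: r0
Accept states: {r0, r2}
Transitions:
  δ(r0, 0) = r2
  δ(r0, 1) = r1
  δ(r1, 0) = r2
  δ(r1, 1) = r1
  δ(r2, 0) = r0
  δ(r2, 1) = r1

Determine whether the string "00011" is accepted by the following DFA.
Processing string "00011":
  r0 --0--> r2
  r2 --0--> r0
  r0 --0--> r2
  r2 --1--> r1
  r1 --1--> r1
Final state: r1
Accept states: {r0, r2}
No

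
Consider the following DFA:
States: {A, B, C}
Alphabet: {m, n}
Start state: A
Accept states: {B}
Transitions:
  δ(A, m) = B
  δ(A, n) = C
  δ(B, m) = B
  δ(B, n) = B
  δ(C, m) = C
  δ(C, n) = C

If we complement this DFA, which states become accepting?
Complement accept states = All states \ Original accept states
= {A, B, C} \ {B}
{A, C}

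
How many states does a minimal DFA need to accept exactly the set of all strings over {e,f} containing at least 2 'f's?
By Myhill–Nerode, count the distinguishable equivalence classes: 3 classes — having seen 0, 1, or ≥2 copies of 'f'; any two classes i < j (j ≤ 2) are distinguished by the string f^(2−j), which takes class j to 2 copies (accepted) but leaves class i below 2 (rejected).
3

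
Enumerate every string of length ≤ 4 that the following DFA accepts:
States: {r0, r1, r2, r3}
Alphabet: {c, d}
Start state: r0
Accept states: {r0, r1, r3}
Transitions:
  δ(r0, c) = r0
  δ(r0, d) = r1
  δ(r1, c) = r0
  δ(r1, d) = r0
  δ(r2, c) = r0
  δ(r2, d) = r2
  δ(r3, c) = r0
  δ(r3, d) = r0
ε, c, d, cc, cd, dc, dd, ccc, ccd, cdc, cdd, dcc, dcd, ddc, ddd, cccc, cccd, ccdc, ccdd, cdcc, cdcd, cddc, cddd, dccc, dccd, dcdc, dcdd, ddcc, ddcd, dddc, dddd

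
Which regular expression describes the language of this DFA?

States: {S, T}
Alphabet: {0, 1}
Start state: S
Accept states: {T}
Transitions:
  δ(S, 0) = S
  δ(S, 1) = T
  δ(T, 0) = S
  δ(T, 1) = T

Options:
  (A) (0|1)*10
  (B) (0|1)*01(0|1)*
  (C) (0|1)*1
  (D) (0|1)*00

Check each option against the DFA on short strings; one disagreement eliminates an option:
  (A) (0|1)*10: on '1' the DFA goes S → T and accepts (T ∈ Accept), but the regex does not match it → eliminate
  (B) (0|1)*01(0|1)*: on '1' the DFA goes S → T and accepts (T ∈ Accept), but the regex does not match it → eliminate
  (C) (0|1)*1: agrees with the DFA on every string of length ≤ 6
  (D) (0|1)*00: on '1' the DFA goes S → T and accepts (T ∈ Accept), but the regex does not match it → eliminate
Only (C) is consistent with the DFA.
(C) (0|1)*1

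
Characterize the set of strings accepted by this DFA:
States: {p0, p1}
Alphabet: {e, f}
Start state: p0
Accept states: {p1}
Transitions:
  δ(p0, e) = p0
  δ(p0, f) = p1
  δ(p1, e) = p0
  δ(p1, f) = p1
Testing a few strings:
  'ff' → accept
  'f' → accept
  'ef' → accept
  'eee' → reject
State roles: p0=last symbol not f; p1=last symbol is f
All strings over {e,f} ending with f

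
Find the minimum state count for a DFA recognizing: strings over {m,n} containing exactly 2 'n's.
By Myhill–Nerode, count the distinguishable equivalence classes: 4 classes — having seen 0, 1, 2, or >2 copies of 'n'; the count-2 class is the only accepting one and >2 is dead.
4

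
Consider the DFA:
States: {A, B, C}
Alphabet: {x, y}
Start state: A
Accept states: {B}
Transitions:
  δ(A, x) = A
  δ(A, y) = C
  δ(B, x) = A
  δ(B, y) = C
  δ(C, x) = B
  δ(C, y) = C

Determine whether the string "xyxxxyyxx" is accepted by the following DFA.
Processing string "xyxxxyyxx":
  A --x--> A
  A --y--> C
  C --x--> B
  B --x--> A
  A --x--> A
  A --y--> C
  C --y--> C
  C --x--> B
  B --x--> A
Final state: A
Accept states: {B}
No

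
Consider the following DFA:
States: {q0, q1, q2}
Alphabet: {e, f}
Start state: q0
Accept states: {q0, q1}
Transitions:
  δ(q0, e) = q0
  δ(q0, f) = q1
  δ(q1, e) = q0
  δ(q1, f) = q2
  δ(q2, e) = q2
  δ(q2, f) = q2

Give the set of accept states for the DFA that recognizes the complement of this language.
Complement accept states = All states \ Original accept states
= {q0, q1, q2} \ {q0, q1}
{q2}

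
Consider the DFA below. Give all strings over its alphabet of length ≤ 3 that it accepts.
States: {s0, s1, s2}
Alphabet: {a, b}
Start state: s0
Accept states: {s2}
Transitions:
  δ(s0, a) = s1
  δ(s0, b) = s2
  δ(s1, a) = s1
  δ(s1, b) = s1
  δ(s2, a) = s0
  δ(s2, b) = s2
b, bb, bab, bbb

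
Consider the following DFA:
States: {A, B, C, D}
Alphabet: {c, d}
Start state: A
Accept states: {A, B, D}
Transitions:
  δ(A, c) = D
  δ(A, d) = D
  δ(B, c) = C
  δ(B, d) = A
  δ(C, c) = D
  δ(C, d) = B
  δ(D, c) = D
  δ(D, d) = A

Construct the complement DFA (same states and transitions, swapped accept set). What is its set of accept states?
Complement accept states = All states \ Original accept states
= {A, B, C, D} \ {A, B, D}
{C}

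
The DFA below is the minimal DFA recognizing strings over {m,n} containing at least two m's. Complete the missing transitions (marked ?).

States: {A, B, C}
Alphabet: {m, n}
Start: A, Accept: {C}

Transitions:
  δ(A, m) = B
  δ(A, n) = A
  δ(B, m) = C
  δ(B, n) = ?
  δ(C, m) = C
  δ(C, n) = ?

From the language and accept set, identify what each state tracks — A: zero m's seen; B: one m seen; C: ≥ two m's seen.
Each missing δ(q, a) is the state matching the new tracked value after reading a.
δ(B, n) = B; δ(C, n) = C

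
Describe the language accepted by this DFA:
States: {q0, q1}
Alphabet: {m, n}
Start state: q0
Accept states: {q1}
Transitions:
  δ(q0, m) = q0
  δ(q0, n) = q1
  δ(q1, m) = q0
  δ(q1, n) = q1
Testing a few strings:
  'mmm' → reject
  'mn' → accept
  'nn' → accept
  'm' → reject
State roles: q0=last symbol not n; q1=last symbol is n
All strings over {m,n} ending with n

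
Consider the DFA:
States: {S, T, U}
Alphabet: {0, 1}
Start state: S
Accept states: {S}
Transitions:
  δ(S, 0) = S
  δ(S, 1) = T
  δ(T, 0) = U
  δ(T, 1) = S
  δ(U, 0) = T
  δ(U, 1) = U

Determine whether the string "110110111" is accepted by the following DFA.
Processing string "110110111":
  S --1--> T
  T --1--> S
  S --0--> S
  S --1--> T
  T --1--> S
  S --0--> S
  S --1--> T
  T --1--> S
  S --1--> T
Final state: T
Accept states: {S}
No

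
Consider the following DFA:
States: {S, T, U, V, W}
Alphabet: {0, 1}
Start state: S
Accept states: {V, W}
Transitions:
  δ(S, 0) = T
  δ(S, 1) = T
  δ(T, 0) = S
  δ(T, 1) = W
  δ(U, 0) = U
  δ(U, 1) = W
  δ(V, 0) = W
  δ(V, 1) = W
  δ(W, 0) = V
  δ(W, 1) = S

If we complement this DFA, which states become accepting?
Complement accept states = All states \ Original accept states
= {S, T, U, V, W} \ {V, W}
{S, T, U}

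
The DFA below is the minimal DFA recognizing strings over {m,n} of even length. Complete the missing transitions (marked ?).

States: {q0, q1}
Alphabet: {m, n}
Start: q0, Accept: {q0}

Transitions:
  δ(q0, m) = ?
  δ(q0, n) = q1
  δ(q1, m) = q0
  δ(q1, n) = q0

From the language and accept set, identify what each state tracks — q0: even length so far; q1: odd length so far.
Each missing δ(q, a) is the state matching the new tracked value after reading a.
δ(q0, m) = q1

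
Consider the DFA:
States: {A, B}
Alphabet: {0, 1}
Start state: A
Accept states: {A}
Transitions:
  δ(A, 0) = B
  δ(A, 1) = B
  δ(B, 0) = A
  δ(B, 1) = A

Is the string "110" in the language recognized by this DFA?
Processing string "110":
  A --1--> B
  B --1--> A
  A --0--> B
Final state: B
Accept states: {A}
No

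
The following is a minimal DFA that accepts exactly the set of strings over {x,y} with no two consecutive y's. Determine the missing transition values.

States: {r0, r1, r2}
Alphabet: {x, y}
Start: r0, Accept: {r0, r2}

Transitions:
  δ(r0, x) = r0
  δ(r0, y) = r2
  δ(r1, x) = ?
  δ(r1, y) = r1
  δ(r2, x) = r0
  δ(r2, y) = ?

From the language and accept set, identify what each state tracks — r0: last symbol not y (ok); r1: saw yy (dead); r2: last symbol y (ok).
Each missing δ(q, a) is the state matching the new tracked value after reading a.
δ(r1, x) = r1; δ(r2, y) = r1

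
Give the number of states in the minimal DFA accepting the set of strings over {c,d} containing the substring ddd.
By Myhill–Nerode, count the distinguishable equivalence classes: 4 classes — one per longest suffix of the input that is a prefix of 'ddd' (lengths 0 through 2), plus an absorbing 'already seen ddd' class.
4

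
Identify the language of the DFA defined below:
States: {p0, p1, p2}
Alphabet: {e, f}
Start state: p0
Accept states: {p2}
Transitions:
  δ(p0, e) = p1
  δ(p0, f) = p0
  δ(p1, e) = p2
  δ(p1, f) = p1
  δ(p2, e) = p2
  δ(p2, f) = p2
Testing a few strings:
  'fef' → reject
  'eeff' → accept
  'efee' → accept
  'fe' → reject
State roles: p0=zero e's seen; p1=one e seen; p2=≥ two e's seen
All strings over {e,f} containing at least two e's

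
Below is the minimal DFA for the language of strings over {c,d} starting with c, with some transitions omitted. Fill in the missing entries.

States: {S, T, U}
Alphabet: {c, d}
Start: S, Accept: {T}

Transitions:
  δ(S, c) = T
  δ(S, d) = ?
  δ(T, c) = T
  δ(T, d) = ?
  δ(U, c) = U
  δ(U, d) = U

From the language and accept set, identify what each state tracks — S: no input read; T: started with c; U: started with d (dead).
Each missing δ(q, a) is the state matching the new tracked value after reading a.
δ(S, d) = U; δ(T, d) = T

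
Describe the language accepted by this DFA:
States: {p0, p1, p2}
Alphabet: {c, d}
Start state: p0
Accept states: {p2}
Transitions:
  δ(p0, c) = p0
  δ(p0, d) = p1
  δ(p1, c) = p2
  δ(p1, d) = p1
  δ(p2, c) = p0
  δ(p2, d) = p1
Testing a few strings:
  'cddd' → reject
  'dc' → accept
  'cdcc' → reject
  'dd' → reject
State roles: p0=no suffix match; p1=one trailing d; p2=suffix is dc
All strings over {c,d} ending with dc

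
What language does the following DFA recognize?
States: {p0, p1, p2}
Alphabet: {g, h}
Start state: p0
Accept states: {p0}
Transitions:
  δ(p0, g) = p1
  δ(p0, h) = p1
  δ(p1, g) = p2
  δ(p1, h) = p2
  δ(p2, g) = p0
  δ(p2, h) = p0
Testing a few strings:
  'ghgg' → reject
  'g' → reject
  'h' → reject
  'gh' → reject
State roles: p0=length ≡ 0 (mod 3); p1=length ≡ 1 (mod 3); p2=length ≡ 2 (mod 3)
All strings over {g,h} whose length is a multiple of 3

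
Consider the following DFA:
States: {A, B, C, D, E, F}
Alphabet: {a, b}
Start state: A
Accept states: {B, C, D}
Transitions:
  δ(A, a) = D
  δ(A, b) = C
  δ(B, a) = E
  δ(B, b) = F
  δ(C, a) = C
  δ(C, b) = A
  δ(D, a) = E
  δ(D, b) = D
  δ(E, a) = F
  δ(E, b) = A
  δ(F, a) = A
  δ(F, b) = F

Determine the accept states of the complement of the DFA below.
Complement accept states = All states \ Original accept states
= {A, B, C, D, E, F} \ {B, C, D}
{A, E, F}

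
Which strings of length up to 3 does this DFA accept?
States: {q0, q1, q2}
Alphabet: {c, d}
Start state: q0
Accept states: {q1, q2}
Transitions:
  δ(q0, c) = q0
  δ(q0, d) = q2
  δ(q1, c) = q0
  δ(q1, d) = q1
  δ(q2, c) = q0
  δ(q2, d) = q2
d, cd, dd, ccd, cdd, dcd, ddd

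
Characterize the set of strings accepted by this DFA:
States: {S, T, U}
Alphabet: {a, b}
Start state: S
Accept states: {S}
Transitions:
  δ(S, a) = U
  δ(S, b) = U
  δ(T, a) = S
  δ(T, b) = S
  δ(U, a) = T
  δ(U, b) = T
Testing a few strings:
  'aba' → accept
  'b' → reject
  'bb' → reject
  'bba' → accept
State roles: S=length ≡ 0 (mod 3); T=length ≡ 2 (mod 3); U=length ≡ 1 (mod 3)
All strings over {a,b} whose length is a multiple of 3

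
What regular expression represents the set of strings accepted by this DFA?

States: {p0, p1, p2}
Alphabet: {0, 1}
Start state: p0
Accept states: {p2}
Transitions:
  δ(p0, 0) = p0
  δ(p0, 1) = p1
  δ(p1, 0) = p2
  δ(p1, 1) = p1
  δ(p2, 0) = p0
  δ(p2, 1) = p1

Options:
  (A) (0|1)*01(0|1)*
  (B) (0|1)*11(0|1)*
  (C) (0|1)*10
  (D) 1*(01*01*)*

Check each option against the DFA on short strings; one disagreement eliminates an option:
  (A) (0|1)*01(0|1)*: on '01' the DFA goes p0 → p0 → p1 and rejects (p1 ∉ Accept), but the regex matches it → eliminate
  (B) (0|1)*11(0|1)*: on '10' the DFA goes p0 → p1 → p2 and accepts (p2 ∈ Accept), but the regex does not match it → eliminate
  (C) (0|1)*10: agrees with the DFA on every string of length ≤ 6
  (D) 1*(01*01*)*: on ε the DFA stays in p0 and rejects (p0 ∉ Accept), but the regex matches it → eliminate
Only (C) is consistent with the DFA.
(C) (0|1)*10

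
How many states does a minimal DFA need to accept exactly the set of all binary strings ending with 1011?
By Myhill–Nerode, count the distinguishable equivalence classes: 5 classes — one per longest suffix of the input that is a prefix of '1011' (lengths 0 through 4); only the length-4 class is accepting.
5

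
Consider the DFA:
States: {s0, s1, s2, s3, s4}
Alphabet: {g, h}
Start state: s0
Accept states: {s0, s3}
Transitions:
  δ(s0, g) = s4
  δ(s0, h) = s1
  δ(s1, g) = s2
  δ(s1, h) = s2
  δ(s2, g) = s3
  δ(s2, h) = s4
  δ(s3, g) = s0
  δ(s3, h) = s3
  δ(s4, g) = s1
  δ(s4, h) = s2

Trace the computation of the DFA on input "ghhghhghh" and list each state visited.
read 'g': s0 → s4
  read 'h': s4 → s2
  read 'h': s2 → s4
  read 'g': s4 → s1
  read 'h': s1 → s2
  read 'h': s2 → s4
  read 'g': s4 → s1
  read 'h': s1 → s2
  read 'h': s2 → s4
s0 -> s4 -> s2 -> s4 -> s1 -> s2 -> s4 -> s1 -> s2 -> s4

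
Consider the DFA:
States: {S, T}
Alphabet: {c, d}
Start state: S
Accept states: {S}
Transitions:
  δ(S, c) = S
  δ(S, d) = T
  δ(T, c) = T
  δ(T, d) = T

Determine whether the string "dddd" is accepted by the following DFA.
Processing string "dddd":
  S --d--> T
  T --d--> T
  T --d--> T
  T --d--> T
Final state: T
Accept states: {S}
No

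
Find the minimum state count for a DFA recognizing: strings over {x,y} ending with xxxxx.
By Myhill–Nerode, count the distinguishable equivalence classes: 6 classes — one per longest suffix of the input that is a prefix of 'xxxxx' (lengths 0 through 5); only the length-5 class is accepting.
6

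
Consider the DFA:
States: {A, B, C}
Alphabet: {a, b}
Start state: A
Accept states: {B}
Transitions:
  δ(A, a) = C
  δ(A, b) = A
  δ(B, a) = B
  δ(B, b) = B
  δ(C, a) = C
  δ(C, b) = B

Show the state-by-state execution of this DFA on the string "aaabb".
read 'a': A → C
  read 'a': C → C
  read 'a': C → C
  read 'b': C → B
  read 'b': B → B
A -> C -> C -> C -> B -> B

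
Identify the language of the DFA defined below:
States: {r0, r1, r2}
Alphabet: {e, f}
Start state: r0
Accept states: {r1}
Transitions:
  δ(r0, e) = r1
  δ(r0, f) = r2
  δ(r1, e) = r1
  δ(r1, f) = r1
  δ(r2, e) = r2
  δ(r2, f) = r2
Testing a few strings:
  'f' → reject
  'fe' → reject
  'ff' → reject
  'eee' → accept
State roles: r0=no input read; r1=started with e; r2=started with f (dead)
All strings over {e,f} starting with e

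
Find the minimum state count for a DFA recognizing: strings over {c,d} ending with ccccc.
By Myhill–Nerode, count the distinguishable equivalence classes: 6 classes — one per longest suffix of the input that is a prefix of 'ccccc' (lengths 0 through 5); only the length-5 class is accepting.
6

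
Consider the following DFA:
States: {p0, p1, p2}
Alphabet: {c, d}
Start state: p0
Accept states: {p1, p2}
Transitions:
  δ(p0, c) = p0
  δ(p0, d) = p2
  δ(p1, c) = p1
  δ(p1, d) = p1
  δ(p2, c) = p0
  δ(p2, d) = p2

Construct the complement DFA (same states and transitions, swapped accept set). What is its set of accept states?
Complement accept states = All states \ Original accept states
= {p0, p1, p2} \ {p1, p2}
{p0}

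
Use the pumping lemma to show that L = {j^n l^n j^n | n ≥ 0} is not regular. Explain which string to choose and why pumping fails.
Assume L is regular with pumping length p. Idea: pumping the first j-block unbalances it against the other two.
Choose s = j^p l^p j^p ∈ L (|s| = 3p ≥ p). By the pumping lemma, s = xyz with |xy| ≤ p, |y| > 0, so y = j^k with k ≥ 1, inside the first j-block. Then xy²z = j^(p+k) l^p j^p. The first block has length p+k ≠ p, so the three block lengths are no longer equal and xy²z ∉ L.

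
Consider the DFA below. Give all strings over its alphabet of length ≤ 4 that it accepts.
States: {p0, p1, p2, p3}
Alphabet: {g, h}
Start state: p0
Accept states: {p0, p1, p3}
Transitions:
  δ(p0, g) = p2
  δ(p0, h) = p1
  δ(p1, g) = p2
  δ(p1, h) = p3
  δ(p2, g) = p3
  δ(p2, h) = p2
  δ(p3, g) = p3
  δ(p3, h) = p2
ε, h, gg, hh, ggg, ghg, hgg, hhg, gggg, gghg, ghgg, ghhg, hggg, hghg, hhgg, hhhg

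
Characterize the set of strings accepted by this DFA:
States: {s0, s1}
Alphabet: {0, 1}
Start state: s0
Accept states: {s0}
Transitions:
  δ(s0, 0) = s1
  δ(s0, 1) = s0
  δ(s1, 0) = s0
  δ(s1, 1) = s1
Testing a few strings:
  '10' → reject
  '0' → reject
  '00' → accept
  '1' → accept
State roles: s0=even number of 0's so far; s1=odd number of 0's so far
All binary strings with an even number of 0's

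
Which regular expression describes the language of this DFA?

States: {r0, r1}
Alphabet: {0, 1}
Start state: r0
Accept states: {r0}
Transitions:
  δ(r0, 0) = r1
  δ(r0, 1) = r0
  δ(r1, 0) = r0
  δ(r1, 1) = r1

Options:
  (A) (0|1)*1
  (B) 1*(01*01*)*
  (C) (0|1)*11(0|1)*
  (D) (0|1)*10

Check each option against the DFA on short strings; one disagreement eliminates an option:
  (A) (0|1)*1: on ε the DFA stays in r0 and accepts (r0 ∈ Accept), but the regex does not match it → eliminate
  (B) 1*(01*01*)*: agrees with the DFA on every string of length ≤ 6
  (C) (0|1)*11(0|1)*: on ε the DFA stays in r0 and accepts (r0 ∈ Accept), but the regex does not match it → eliminate
  (D) (0|1)*10: on ε the DFA stays in r0 and accepts (r0 ∈ Accept), but the regex does not match it → eliminate
Only (B) is consistent with the DFA.
(B) 1*(01*01*)*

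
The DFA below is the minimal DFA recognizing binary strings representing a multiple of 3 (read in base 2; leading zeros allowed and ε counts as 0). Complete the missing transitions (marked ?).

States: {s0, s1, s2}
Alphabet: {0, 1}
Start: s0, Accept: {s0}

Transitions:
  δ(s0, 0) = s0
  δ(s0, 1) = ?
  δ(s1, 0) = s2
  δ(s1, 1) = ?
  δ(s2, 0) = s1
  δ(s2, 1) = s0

From the language and accept set, identify what each state tracks — s0: value ≡ 0 (mod 3); s1: value ≡ 2 (mod 3); s2: value ≡ 1 (mod 3).
Each missing δ(q, a) is the state matching the new tracked value after reading a.
δ(s0, 1) = s2; δ(s1, 1) = s1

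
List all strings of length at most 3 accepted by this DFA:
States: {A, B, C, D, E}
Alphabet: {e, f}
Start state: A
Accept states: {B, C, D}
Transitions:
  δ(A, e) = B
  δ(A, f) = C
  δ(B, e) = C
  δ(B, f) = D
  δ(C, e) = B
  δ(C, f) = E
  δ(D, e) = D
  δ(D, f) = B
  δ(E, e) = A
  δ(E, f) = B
e, f, ee, ef, fe, eee, efe, eff, fee, fef, fff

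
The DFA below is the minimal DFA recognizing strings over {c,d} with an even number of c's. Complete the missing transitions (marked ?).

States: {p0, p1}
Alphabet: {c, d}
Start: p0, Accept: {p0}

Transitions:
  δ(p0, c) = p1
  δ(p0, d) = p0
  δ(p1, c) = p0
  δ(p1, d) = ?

From the language and accept set, identify what each state tracks — p0: even number of c's so far; p1: odd number of c's so far.
Each missing δ(q, a) is the state matching the new tracked value after reading a.
δ(p1, d) = p1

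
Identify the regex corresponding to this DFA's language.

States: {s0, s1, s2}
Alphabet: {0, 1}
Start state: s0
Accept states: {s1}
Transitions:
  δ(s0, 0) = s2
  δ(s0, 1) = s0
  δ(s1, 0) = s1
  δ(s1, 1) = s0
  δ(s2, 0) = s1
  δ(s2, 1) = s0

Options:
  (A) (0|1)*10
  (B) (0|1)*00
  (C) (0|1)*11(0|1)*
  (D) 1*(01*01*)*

Check each option against the DFA on short strings; one disagreement eliminates an option:
  (A) (0|1)*10: on '00' the DFA goes s0 → s2 → s1 and accepts (s1 ∈ Accept), but the regex does not match it → eliminate
  (B) (0|1)*00: agrees with the DFA on every string of length ≤ 6
  (C) (0|1)*11(0|1)*: on '00' the DFA goes s0 → s2 → s1 and accepts (s1 ∈ Accept), but the regex does not match it → eliminate
  (D) 1*(01*01*)*: on ε the DFA stays in s0 and rejects (s0 ∉ Accept), but the regex matches it → eliminate
Only (B) is consistent with the DFA.
(B) (0|1)*00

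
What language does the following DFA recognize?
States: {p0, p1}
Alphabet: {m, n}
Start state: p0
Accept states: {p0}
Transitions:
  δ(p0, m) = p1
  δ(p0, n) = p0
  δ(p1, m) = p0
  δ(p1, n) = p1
Testing a few strings:
  'n' → accept
  'mm' → accept
  'm' → reject
  'nn' → accept
State roles: p0=even number of m's so far; p1=odd number of m's so far
All strings over {m,n} with an even number of m's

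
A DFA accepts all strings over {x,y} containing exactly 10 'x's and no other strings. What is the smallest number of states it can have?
By Myhill–Nerode, count the distinguishable equivalence classes: 12 classes — having seen 0, 1, …, 10, or >10 copies of 'x'; the count-10 class is the only accepting one and >10 is dead.
12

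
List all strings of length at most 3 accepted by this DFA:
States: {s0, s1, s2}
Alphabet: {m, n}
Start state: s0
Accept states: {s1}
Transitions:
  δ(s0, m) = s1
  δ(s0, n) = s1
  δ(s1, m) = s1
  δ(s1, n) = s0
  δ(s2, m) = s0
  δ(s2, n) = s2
m, n, mm, nm, mmm, mnm, mnn, nmm, nnm, nnn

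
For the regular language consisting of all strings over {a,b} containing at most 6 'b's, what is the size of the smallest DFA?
By Myhill–Nerode, count the distinguishable equivalence classes: 8 classes — having seen 0, 1, …, 6, or >6 copies of 'b'; counts 0 through 6 are accepting and >6 is dead.
8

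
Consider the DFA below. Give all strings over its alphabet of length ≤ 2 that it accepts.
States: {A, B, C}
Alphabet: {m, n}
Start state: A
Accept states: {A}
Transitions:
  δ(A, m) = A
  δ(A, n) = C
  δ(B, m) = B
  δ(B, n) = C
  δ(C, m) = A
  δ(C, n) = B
ε, m, mm, nm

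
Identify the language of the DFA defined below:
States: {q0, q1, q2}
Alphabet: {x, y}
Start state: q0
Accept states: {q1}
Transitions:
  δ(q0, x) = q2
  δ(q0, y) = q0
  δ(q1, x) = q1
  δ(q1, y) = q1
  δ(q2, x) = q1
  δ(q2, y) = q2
Testing a few strings:
  'yxxx' → accept
  'yy' → reject
  'yyy' → reject
  'xx' → accept
State roles: q0=zero x's seen; q1=≥ two x's seen; q2=one x seen
All strings over {x,y} containing at least two x's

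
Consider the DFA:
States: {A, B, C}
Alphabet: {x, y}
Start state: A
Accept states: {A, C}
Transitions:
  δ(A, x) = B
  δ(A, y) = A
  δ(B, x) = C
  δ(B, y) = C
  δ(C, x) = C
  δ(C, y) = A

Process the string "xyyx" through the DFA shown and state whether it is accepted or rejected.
Processing string "xyyx":
  A --x--> B
  B --y--> C
  C --y--> A
  A --x--> B
Final state: B
Accept states: {A, C}
No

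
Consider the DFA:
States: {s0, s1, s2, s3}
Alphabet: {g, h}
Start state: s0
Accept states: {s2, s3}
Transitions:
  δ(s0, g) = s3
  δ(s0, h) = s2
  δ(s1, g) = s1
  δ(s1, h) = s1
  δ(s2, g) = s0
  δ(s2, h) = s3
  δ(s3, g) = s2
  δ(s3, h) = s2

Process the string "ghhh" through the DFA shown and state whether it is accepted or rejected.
Processing string "ghhh":
  s0 --g--> s3
  s3 --h--> s2
  s2 --h--> s3
  s3 --h--> s2
Final state: s2
Accept states: {s2, s3}
Yes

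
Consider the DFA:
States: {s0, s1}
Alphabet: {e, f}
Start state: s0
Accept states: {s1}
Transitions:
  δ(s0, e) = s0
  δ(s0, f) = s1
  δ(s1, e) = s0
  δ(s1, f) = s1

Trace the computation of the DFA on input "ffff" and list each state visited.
read 'f': s0 → s1
  read 'f': s1 → s1
  read 'f': s1 → s1
  read 'f': s1 → s1
s0 -> s1 -> s1 -> s1 -> s1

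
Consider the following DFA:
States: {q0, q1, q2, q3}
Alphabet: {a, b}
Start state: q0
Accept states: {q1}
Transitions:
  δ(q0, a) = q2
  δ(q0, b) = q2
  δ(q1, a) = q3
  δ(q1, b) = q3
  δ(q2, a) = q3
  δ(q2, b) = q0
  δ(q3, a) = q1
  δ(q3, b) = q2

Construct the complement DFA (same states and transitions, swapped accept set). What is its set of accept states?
Complement accept states = All states \ Original accept states
= {q0, q1, q2, q3} \ {q1}
{q0, q2, q3}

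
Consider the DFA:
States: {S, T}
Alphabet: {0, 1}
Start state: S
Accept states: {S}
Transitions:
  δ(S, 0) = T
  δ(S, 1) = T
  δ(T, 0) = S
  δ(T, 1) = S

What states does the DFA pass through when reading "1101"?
read '1': S → T
  read '1': T → S
  read '0': S → T
  read '1': T → S
S -> T -> S -> T -> S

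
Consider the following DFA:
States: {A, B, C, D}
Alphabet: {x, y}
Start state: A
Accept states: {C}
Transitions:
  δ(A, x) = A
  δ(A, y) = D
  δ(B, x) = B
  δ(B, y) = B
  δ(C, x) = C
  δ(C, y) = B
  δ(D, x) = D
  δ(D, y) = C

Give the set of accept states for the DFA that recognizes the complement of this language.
Complement accept states = All states \ Original accept states
= {A, B, C, D} \ {C}
{A, B, D}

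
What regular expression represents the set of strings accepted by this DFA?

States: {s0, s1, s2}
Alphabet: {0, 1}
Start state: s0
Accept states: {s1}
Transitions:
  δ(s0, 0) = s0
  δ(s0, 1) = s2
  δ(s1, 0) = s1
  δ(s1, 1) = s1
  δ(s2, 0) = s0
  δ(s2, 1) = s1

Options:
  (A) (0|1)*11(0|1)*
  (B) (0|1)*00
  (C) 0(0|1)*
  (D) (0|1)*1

Check each option against the DFA on short strings; one disagreement eliminates an option:
  (A) (0|1)*11(0|1)*: agrees with the DFA on every string of length ≤ 6
  (B) (0|1)*00: on '00' the DFA goes s0 → s0 → s0 and rejects (s0 ∉ Accept), but the regex matches it → eliminate
  (C) 0(0|1)*: on '0' the DFA goes s0 → s0 and rejects (s0 ∉ Accept), but the regex matches it → eliminate
  (D) (0|1)*1: on '1' the DFA goes s0 → s2 and rejects (s2 ∉ Accept), but the regex matches it → eliminate
Only (A) is consistent with the DFA.
(A) (0|1)*11(0|1)*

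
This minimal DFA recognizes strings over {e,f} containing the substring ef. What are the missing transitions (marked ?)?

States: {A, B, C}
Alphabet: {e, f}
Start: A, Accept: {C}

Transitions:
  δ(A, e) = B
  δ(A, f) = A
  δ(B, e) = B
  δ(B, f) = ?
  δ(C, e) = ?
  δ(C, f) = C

From the language and accept set, identify what each state tracks — A: no e seen yet; B: seen a e, waiting for f; C: substring ef seen.
Each missing δ(q, a) is the state matching the new tracked value after reading a.
δ(B, f) = C; δ(C, e) = C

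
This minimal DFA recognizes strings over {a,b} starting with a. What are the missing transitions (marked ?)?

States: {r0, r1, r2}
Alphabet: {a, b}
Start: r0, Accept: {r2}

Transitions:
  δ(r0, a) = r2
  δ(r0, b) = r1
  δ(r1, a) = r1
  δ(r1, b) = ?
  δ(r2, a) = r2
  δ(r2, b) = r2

From the language and accept set, identify what each state tracks — r0: no input read; r1: started with b (dead); r2: started with a.
Each missing δ(q, a) is the state matching the new tracked value after reading a.
δ(r1, b) = r1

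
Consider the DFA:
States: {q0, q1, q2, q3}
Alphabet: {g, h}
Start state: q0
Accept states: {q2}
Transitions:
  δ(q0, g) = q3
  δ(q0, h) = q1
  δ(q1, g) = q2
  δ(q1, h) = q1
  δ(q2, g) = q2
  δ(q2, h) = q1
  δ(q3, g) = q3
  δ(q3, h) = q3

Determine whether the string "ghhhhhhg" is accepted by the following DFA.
Processing string "ghhhhhhg":
  q0 --g--> q3
  q3 --h--> q3
  q3 --h--> q3
  q3 --h--> q3
  q3 --h--> q3
  q3 --h--> q3
  q3 --h--> q3
  q3 --g--> q3
Final state: q3
Accept states: {q2}
No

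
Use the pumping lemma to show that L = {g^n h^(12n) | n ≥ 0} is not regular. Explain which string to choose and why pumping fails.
Assume L is regular with pumping length p. Idea: pumping the g-block breaks the 1:12 ratio.
Choose s = g^p h^(12p) (length 13p ≥ p). By the pumping lemma, s = xyz with |xy| ≤ p, |y| > 0, so y = g^k with k ≥ 1. Then xy²z = g^(p+k) h^(12p). For this to be in L we would need 12p = 12(p+k), i.e. 12k = 0, contradicting k ≥ 1. So xy²z ∉ L.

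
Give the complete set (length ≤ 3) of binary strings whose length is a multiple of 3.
ε, 000, 001, 010, 011, 100, 101, 110, 111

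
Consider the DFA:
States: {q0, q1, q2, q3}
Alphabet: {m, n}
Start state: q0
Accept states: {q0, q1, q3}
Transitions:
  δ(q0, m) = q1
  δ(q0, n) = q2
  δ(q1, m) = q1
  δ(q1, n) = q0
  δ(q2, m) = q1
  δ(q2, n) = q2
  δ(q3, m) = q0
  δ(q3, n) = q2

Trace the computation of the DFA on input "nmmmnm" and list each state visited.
read 'n': q0 → q2
  read 'm': q2 → q1
  read 'm': q1 → q1
  read 'm': q1 → q1
  read 'n': q1 → q0
  read 'm': q0 → q1
q0 -> q2 -> q1 -> q1 -> q1 -> q0 -> q1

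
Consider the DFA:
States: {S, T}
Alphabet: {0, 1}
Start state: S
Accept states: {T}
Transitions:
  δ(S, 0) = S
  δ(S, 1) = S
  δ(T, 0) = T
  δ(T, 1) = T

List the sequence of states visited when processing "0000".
read '0': S → S
  read '0': S → S
  read '0': S → S
  read '0': S → S
S -> S -> S -> S -> S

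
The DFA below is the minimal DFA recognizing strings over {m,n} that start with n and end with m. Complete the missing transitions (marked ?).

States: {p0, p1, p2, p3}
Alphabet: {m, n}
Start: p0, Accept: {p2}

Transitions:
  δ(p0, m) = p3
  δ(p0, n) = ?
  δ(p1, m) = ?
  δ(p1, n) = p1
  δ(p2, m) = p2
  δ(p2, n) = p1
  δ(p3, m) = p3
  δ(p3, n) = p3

From the language and accept set, identify what each state tracks — p0: no input read; p1: started with n, last symbol n; p2: started with n, last symbol m; p3: started with m (dead).
Each missing δ(q, a) is the state matching the new tracked value after reading a.
δ(p0, n) = p1; δ(p1, m) = p2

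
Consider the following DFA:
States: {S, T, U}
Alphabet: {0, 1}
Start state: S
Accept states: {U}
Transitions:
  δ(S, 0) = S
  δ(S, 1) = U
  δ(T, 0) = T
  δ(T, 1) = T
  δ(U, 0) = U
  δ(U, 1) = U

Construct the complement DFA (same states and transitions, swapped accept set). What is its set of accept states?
Complement accept states = All states \ Original accept states
= {S, T, U} \ {U}
{S, T}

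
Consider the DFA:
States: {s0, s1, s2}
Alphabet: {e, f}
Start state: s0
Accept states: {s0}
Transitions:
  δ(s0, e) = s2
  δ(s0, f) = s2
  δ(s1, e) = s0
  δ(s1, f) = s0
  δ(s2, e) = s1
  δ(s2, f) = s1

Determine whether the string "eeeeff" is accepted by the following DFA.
Processing string "eeeeff":
  s0 --e--> s2
  s2 --e--> s1
  s1 --e--> s0
  s0 --e--> s2
  s2 --f--> s1
  s1 --f--> s0
Final state: s0
Accept states: {s0}
Yes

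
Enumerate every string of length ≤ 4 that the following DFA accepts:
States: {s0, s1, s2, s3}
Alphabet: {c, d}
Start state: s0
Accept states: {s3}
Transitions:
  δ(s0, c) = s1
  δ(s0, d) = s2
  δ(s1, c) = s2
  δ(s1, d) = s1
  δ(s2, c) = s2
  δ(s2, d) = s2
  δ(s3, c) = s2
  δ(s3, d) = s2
None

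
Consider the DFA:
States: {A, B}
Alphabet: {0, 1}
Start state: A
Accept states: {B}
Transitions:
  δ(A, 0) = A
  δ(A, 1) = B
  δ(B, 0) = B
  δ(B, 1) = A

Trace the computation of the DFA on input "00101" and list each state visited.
read '0': A → A
  read '0': A → A
  read '1': A → B
  read '0': B → B
  read '1': B → A
A -> A -> A -> B -> B -> A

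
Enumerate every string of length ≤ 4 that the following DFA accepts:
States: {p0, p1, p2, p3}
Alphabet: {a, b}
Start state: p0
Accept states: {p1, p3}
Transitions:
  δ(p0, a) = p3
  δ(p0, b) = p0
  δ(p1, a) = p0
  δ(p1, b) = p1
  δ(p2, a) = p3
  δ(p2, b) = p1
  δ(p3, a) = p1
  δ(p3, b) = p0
a, aa, ba, aab, aba, baa, bba, aaaa, aabb, abaa, abba, baab, baba, bbaa, bbba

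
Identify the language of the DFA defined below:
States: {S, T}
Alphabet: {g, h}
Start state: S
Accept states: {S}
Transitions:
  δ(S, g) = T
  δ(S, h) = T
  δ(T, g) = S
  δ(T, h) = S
Testing a few strings:
  'hhh' → reject
  'g' → reject
  'h' → reject
  'ggh' → reject
State roles: S=even length so far; T=odd length so far
All strings over {g,h} of even length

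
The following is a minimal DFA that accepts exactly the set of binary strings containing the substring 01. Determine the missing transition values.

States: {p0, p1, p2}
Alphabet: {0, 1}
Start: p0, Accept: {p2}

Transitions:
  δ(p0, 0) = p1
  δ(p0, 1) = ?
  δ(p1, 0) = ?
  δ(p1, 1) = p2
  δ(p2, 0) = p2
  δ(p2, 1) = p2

From the language and accept set, identify what each state tracks — p0: no 0 seen yet; p1: seen a 0, waiting for 1; p2: substring 01 seen.
Each missing δ(q, a) is the state matching the new tracked value after reading a.
δ(p0, 1) = p0; δ(p1, 0) = p1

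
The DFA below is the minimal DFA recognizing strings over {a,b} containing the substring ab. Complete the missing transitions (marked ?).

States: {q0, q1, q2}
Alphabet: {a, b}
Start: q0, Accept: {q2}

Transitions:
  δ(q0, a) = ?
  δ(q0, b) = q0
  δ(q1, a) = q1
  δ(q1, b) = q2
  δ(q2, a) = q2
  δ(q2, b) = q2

From the language and accept set, identify what each state tracks — q0: no a seen yet; q1: seen a a, waiting for b; q2: substring ab seen.
Each missing δ(q, a) is the state matching the new tracked value after reading a.
δ(q0, a) = q1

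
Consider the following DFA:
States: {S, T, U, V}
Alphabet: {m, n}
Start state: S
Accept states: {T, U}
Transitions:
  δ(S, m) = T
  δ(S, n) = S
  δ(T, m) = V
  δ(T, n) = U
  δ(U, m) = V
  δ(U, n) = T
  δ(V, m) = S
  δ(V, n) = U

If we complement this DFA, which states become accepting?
Complement accept states = All states \ Original accept states
= {S, T, U, V} \ {T, U}
{S, V}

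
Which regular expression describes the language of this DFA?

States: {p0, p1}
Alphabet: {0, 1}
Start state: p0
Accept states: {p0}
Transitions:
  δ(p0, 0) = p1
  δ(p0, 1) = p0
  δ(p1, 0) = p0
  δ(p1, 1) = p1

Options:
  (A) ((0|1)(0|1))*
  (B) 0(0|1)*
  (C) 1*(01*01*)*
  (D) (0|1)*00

Check each option against the DFA on short strings; one disagreement eliminates an option:
  (A) ((0|1)(0|1))*: on '1' the DFA goes p0 → p0 and accepts (p0 ∈ Accept), but the regex does not match it → eliminate
  (B) 0(0|1)*: on ε the DFA stays in p0 and accepts (p0 ∈ Accept), but the regex does not match it → eliminate
  (C) 1*(01*01*)*: agrees with the DFA on every string of length ≤ 6
  (D) (0|1)*00: on ε the DFA stays in p0 and accepts (p0 ∈ Accept), but the regex does not match it → eliminate
Only (C) is consistent with the DFA.
(C) 1*(01*01*)*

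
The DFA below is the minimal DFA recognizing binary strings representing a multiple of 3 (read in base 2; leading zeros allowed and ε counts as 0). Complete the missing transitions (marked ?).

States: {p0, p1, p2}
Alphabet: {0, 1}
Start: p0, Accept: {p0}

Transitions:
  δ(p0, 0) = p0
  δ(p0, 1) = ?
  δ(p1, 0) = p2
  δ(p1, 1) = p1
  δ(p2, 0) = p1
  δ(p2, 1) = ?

From the language and accept set, identify what each state tracks — p0: value ≡ 0 (mod 3); p1: value ≡ 2 (mod 3); p2: value ≡ 1 (mod 3).
Each missing δ(q, a) is the state matching the new tracked value after reading a.
δ(p0, 1) = p2; δ(p2, 1) = p0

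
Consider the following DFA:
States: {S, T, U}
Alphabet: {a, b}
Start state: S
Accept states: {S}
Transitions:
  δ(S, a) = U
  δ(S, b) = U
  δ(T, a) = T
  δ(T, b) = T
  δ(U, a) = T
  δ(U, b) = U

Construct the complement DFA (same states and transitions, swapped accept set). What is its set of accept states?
Complement accept states = All states \ Original accept states
= {S, T, U} \ {S}
{T, U}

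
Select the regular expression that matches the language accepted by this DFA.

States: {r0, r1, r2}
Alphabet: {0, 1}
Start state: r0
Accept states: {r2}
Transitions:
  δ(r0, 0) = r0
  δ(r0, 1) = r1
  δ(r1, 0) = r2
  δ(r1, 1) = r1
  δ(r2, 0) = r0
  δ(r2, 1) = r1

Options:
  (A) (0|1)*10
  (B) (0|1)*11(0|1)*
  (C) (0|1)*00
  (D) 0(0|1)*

Check each option against the DFA on short strings; one disagreement eliminates an option:
  (A) (0|1)*10: agrees with the DFA on every string of length ≤ 6
  (B) (0|1)*11(0|1)*: on '10' the DFA goes r0 → r1 → r2 and accepts (r2 ∈ Accept), but the regex does not match it → eliminate
  (C) (0|1)*00: on '00' the DFA goes r0 → r0 → r0 and rejects (r0 ∉ Accept), but the regex matches it → eliminate
  (D) 0(0|1)*: on '0' the DFA goes r0 → r0 and rejects (r0 ∉ Accept), but the regex matches it → eliminate
Only (A) is consistent with the DFA.
(A) (0|1)*10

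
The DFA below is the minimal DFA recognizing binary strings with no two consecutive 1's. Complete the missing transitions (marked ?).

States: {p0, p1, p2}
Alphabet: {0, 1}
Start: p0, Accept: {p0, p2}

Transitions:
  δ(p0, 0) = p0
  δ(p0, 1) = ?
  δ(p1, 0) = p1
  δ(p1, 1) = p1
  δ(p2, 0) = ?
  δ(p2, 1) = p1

From the language and accept set, identify what each state tracks — p0: last symbol not 1 (ok); p1: saw 11 (dead); p2: last symbol 1 (ok).
Each missing δ(q, a) is the state matching the new tracked value after reading a.
δ(p0, 1) = p2; δ(p2, 0) = p0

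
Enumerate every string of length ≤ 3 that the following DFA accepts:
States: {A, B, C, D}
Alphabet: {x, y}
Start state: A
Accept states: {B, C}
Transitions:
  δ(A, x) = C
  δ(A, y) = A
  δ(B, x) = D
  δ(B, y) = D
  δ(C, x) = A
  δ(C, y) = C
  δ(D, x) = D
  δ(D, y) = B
x, xy, yx, xxx, xyy, yxy, yyx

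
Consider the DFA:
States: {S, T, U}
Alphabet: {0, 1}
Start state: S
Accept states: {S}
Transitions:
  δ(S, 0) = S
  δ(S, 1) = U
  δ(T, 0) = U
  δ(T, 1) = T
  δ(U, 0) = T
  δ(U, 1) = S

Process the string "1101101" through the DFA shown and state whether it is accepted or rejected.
Processing string "1101101":
  S --1--> U
  U --1--> S
  S --0--> S
  S --1--> U
  U --1--> S
  S --0--> S
  S --1--> U
Final state: U
Accept states: {S}
No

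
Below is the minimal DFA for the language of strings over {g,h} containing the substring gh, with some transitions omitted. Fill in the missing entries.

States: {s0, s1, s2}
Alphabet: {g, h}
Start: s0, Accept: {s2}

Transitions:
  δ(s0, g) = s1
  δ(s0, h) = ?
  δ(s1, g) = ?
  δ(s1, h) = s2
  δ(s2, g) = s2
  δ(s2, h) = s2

From the language and accept set, identify what each state tracks — s0: no g seen yet; s1: seen a g, waiting for h; s2: substring gh seen.
Each missing δ(q, a) is the state matching the new tracked value after reading a.
δ(s0, h) = s0; δ(s1, g) = s1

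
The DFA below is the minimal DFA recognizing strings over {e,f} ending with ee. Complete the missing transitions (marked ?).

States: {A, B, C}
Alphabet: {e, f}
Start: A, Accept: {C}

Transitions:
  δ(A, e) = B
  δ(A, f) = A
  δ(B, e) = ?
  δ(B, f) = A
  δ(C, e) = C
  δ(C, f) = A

From the language and accept set, identify what each state tracks — A: last symbol not e; B: one trailing e; C: two trailing e's.
Each missing δ(q, a) is the state matching the new tracked value after reading a.
δ(B, e) = C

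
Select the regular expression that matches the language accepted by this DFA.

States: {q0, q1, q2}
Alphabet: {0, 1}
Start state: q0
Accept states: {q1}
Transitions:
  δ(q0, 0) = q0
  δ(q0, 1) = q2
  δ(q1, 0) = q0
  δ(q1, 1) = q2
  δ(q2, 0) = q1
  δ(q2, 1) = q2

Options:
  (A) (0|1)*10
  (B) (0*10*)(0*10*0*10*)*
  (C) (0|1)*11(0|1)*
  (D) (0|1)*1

Check each option against the DFA on short strings; one disagreement eliminates an option:
  (A) (0|1)*10: agrees with the DFA on every string of length ≤ 6
  (B) (0*10*)(0*10*0*10*)*: on '1' the DFA goes q0 → q2 and rejects (q2 ∉ Accept), but the regex matches it → eliminate
  (C) (0|1)*11(0|1)*: on '10' the DFA goes q0 → q2 → q1 and accepts (q1 ∈ Accept), but the regex does not match it → eliminate
  (D) (0|1)*1: on '1' the DFA goes q0 → q2 and rejects (q2 ∉ Accept), but the regex matches it → eliminate
Only (A) is consistent with the DFA.
(A) (0|1)*10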